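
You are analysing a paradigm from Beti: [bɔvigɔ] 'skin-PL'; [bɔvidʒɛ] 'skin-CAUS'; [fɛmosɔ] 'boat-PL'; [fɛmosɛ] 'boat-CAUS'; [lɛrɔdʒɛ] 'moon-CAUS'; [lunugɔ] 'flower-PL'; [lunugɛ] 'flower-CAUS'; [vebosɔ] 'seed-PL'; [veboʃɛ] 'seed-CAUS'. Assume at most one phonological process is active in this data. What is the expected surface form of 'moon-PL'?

The root 'skin' surfaces as [bɔvigɔ] and [bɔvidʒɛ], with a stem-final [g] ~ [dʒ] alternation.
But 'flower' keeps [g] in both environments ([lunugɔ], [lunugɛ]), so there is no rule changing /g/ to [dʒ] before the CAUS suffix.
The underlying segment must be /dʒ/; palato-alveolar /dʒ/ and /ʃ/ become [g] and [s] when no front vowel follows, yielding [g] there.
From [lɛrɔdʒɛ] the stem 'moon' is /lɛrɔdʒ/; when no front vowel follows this yields [lɛrɔgɔ].

[lɛrɔgɔ]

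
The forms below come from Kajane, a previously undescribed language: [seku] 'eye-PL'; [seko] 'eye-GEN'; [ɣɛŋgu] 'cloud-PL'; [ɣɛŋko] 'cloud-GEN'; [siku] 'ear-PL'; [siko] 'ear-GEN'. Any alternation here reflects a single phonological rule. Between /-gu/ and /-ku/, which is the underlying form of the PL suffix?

/-gu/

The PL suffix surfaces as [-gu] and [-ku], depending on the final segment of the stem.
The GEN suffix, which begins with [k], is invariant after every stem; so [k] is not altered by any rule here.
The PL suffix is therefore /-gu/ underlyingly, with post-vocalic devoicing: voiced stops become voiceless after a vowel.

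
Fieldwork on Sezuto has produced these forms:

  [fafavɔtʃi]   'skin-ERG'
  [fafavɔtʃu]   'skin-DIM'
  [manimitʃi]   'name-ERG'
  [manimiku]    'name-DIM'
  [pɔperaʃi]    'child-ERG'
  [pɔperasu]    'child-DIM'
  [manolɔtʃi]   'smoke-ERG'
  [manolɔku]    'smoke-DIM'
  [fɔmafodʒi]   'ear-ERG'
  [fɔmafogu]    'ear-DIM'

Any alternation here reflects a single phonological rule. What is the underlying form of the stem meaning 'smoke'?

The root 'smoke' surfaces as [manolɔtʃi] and [manolɔku], with a stem-final [tʃ] ~ [k] alternation.
But 'skin' keeps [tʃ] in both environments ([fafavɔtʃi], [fafavɔtʃu]), so there is no rule changing /tʃ/ to [k] before the DIM suffix.
The alternation reflects palatalization before a front vowel: /k/, /g/ and /s/ become palato-alveolar [tʃ], [dʒ] and [ʃ] before a front vowel. /k/ is underlying.
The underlying form of 'smoke' is therefore /manolɔk/.

/manolɔk/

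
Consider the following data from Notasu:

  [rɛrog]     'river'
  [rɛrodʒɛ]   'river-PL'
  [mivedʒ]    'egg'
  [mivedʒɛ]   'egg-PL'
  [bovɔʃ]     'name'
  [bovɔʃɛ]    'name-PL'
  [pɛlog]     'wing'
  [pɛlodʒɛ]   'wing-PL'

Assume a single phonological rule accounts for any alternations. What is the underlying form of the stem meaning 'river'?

The stem for 'river' ends in [g] in [rɛrog] but [dʒ] in [rɛrodʒɛ].
But 'egg' keeps [dʒ] in both environments ([mivedʒ], [mivedʒɛ]), so there is no rule changing /dʒ/ to [g] in isolation.
The alternation reflects palatalization before a front vowel: /g/ becomes palato-alveolar [dʒ] before a front vowel. /g/ is underlying.
So 'river' = /rɛrog/.

/rɛrog/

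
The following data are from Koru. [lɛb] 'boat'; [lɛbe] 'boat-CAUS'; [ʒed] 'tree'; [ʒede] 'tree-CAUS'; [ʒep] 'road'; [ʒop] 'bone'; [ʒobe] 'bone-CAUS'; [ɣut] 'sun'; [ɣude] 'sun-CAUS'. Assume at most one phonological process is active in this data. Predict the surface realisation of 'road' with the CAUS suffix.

The root 'bone' surfaces as [ʒop] and [ʒobe], with a stem-final [p] ~ [b] alternation.
Compare 'boat', with invariant [b] in [lɛb] and [lɛbe]: an analysis with underlying /b/ and a rule producing [p] in isolation would wrongly predict alternation here too.
The underlying segment must be /p/; voiceless stops become voiced between vowels, yielding [b] there.
From [ʒep] the stem 'road' is /ʒep/; between vowels this yields [ʒebe].

[ʒebe]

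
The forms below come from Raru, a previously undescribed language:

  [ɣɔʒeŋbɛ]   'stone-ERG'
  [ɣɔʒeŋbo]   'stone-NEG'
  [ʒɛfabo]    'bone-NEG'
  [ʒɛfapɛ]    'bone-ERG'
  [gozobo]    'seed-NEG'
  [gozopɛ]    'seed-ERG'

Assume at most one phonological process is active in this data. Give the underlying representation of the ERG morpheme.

/-pɛ/

The ERG morpheme has two allomorphs, [-bɛ] and [-pɛ].
The NEG suffix, which begins with [b], is invariant after every stem; so [b] is not altered by any rule here.
So the underlying form is /-pɛ/, and voiceless stops become voiced after a nasal.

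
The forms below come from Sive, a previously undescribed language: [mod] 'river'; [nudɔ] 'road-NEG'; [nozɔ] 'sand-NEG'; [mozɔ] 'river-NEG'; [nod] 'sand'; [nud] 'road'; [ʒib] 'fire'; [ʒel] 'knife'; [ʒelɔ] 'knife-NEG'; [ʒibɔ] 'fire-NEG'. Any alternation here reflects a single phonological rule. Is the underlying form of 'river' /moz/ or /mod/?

/moz/

'river' shows [z] ~ [d] at the end of the stem ([mozɔ] vs [mod]).
The stem 'road' ([nudɔ], [nud]) shows [d] unchanged in both environments, so [d] cannot be basic with [z] derived before the NEG suffix.
The alternation reflects word-final hardening: voiced fricatives become stops word-finally. /z/ is underlying.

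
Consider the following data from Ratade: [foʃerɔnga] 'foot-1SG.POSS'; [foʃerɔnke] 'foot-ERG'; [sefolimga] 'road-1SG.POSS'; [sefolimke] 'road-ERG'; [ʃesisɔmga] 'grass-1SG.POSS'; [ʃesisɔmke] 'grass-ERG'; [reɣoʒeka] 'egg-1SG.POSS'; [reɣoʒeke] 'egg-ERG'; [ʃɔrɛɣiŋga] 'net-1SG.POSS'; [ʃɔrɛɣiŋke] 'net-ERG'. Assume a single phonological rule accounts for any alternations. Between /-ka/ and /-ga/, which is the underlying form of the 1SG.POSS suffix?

/-ga/

The 1SG.POSS morpheme has two allomorphs, [-ga] and [-ka].
The ERG suffix, which begins with [k], is invariant after every stem; so [k] is not altered by any rule here.
So the underlying form is /-ga/, and voiced stops become voiceless after a vowel.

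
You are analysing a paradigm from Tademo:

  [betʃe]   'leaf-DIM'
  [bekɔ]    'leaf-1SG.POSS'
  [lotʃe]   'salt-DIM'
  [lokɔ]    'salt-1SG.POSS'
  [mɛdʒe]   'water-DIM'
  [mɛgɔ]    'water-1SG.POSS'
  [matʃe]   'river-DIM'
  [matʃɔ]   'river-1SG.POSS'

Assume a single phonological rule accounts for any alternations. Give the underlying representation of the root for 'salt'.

/lok/

The stem for 'salt' ends in [tʃ] in [lotʃe] but [k] in [lokɔ].
But 'river' keeps [tʃ] in both environments ([matʃe], [matʃɔ]), so there is no rule changing /tʃ/ to [k] before the 1SG.POSS suffix.
The alternation reflects palatalization before a front vowel: /k/ and /g/ become palato-alveolar [tʃ] and [dʒ] before a front vowel. /k/ is underlying.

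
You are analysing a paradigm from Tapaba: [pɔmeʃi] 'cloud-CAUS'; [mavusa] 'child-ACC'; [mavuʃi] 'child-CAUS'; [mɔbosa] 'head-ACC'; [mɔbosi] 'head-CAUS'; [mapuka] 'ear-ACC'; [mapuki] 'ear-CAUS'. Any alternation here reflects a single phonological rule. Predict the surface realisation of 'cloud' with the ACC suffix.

The stem for 'child' ends in [s] in [mavusa] but [ʃ] in [mavuʃi].
The stem 'head' ([mɔbosa], [mɔbosi]) shows [s] unchanged in both environments, so [s] cannot be basic with [ʃ] derived before the CAUS suffix.
The alternation reflects depalatalization: palato-alveolar /ʃ/ becomes [s] when no front vowel follows. /ʃ/ is underlying.
The one attested form of 'cloud', [pɔmeʃi], shows underlying /pɔmeʃ/. Applying the same rule when no front vowel follows gives [pɔmesa].

[pɔmesa]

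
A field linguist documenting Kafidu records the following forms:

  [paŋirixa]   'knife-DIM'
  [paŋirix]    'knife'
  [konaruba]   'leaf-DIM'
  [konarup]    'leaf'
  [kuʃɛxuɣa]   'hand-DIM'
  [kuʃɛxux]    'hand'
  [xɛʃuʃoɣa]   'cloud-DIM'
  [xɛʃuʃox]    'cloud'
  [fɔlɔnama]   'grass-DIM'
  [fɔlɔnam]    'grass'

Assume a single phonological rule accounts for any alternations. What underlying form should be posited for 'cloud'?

/xɛʃuʃoɣ/

'cloud' shows [ɣ] ~ [x] at the end of the stem ([xɛʃuʃoɣa] vs [xɛʃuʃox]).
Compare 'knife', with invariant [x] in [paŋirixa] and [paŋirix]: an analysis with underlying /x/ and a rule producing [ɣ] before the DIM suffix would wrongly predict alternation here too.
The alternation reflects word-final obstruent devoicing: voiced obstruents become voiceless word-finally. /ɣ/ is underlying.
Hence 'cloud' is /xɛʃuʃoɣ/ underlyingly.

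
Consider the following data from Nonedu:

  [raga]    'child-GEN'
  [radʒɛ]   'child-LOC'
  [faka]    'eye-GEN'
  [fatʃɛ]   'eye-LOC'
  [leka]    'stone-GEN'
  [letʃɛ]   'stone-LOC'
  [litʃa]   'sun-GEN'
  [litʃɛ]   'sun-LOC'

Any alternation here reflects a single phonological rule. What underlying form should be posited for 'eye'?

/fak/

The stem for 'eye' ends in [k] in [faka] but [tʃ] in [fatʃɛ].
But 'sun' keeps [tʃ] in both environments ([litʃa], [litʃɛ]), so there is no rule changing /tʃ/ to [k] before the GEN suffix.
The underlying segment must be /k/; /k/ and /g/ become palato-alveolar [tʃ] and [dʒ] before a front vowel, yielding [tʃ] there.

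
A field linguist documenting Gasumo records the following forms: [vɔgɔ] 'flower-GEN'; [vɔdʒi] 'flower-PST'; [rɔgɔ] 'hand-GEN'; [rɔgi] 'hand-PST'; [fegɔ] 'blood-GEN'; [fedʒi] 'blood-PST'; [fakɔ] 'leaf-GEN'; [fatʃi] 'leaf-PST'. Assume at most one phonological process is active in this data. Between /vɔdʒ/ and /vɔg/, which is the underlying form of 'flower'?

The root 'flower' surfaces as [vɔgɔ] and [vɔdʒi], with a stem-final [g] ~ [dʒ] alternation.
Compare 'hand', with invariant [g] in [rɔgɔ] and [rɔgi]: an analysis with underlying /g/ and a rule producing [dʒ] before the PST suffix would wrongly predict alternation here too.
Therefore /dʒ/ is basic and [g] is derived by depalatalization (palato-alveolar /tʃ/ and /dʒ/ become [k] and [g] when no front vowel follows).

/vɔdʒ/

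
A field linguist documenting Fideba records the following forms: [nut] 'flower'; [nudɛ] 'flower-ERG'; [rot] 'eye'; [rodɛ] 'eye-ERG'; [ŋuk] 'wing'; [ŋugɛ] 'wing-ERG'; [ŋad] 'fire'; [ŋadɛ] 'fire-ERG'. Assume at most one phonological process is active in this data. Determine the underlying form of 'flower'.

/nut/

'flower' shows [t] ~ [d] at the end of the stem ([nut] vs [nudɛ]).
Compare 'fire', with invariant [d] in [ŋad] and [ŋadɛ]: an analysis with underlying /d/ and a rule producing [t] in isolation would wrongly predict alternation here too.
The underlying segment must be /t/; voiceless stops become voiced between vowels, yielding [d] there.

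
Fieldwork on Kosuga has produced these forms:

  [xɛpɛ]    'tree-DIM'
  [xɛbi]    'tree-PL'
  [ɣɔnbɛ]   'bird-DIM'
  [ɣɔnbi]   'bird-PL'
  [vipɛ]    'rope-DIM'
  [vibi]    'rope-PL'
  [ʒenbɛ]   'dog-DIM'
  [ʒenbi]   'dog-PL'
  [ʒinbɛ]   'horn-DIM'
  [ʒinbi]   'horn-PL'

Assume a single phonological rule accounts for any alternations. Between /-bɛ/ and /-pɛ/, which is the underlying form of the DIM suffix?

/-pɛ/

The DIM morpheme has two allomorphs, [-bɛ] and [-pɛ].
By contrast the PL suffix keeps its initial [b] throughout — that segment must be underlying.
The DIM suffix is therefore /-pɛ/ underlyingly, with post-nasal voicing: voiceless stops become voiced after a nasal.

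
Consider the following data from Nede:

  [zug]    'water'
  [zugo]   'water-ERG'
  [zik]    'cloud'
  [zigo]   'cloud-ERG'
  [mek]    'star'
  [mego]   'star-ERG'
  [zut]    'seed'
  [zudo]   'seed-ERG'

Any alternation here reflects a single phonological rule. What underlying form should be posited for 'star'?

/mek/

In [mek] and [mego] the final segment of 'star' alternates: [k] ~ [g].
But 'water' keeps [g] in both environments ([zug], [zugo]), so there is no rule changing /g/ to [k] in isolation.
The underlying segment must be /k/; voiceless stops become voiced between vowels, yielding [g] there.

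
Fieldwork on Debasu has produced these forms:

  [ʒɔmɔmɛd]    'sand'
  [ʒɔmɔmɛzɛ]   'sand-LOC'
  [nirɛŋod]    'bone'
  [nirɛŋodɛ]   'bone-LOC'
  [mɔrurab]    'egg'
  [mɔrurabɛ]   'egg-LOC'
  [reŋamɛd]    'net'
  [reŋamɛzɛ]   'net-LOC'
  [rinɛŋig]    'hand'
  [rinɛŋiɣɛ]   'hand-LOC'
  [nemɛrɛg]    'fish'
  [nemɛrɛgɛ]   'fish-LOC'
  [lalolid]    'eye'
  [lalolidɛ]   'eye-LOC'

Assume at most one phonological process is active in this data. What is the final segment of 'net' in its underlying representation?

The stem for 'net' ends in [d] in [reŋamɛd] but [z] in [reŋamɛzɛ].
If /d/ were underlying and a rule turned it into [z] before the LOC suffix, 'bone' would also alternate; but it has [d] in both [nirɛŋod] and [nirɛŋodɛ].
Therefore /z/ is basic and [d] is derived by word-final hardening (voiced fricatives become stops word-finally).

/z/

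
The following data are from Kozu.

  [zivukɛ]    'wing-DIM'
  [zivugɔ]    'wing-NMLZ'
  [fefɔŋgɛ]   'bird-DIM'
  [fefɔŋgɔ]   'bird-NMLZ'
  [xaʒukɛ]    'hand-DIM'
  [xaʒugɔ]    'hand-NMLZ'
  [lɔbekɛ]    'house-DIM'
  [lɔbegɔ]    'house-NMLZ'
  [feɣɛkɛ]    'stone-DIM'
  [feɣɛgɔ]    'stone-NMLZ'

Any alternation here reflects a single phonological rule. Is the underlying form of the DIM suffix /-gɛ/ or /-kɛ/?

The DIM suffix surfaces as [-gɛ] and [-kɛ], depending on the final segment of the stem.
The NMLZ suffix, which begins with [g], is invariant after every stem; so [g] is not altered by any rule here.
So the underlying form is /-kɛ/, and voiceless stops become voiced after a nasal.

/-kɛ/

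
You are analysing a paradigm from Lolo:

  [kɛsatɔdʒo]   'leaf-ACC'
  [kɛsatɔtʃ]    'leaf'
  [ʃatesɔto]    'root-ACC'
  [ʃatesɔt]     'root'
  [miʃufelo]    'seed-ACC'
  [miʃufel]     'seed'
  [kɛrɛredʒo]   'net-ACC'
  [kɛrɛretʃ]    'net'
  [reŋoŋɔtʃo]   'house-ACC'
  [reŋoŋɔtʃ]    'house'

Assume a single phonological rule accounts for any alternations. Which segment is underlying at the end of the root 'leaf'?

/dʒ/

The stem for 'leaf' ends in [dʒ] in [kɛsatɔdʒo] but [tʃ] in [kɛsatɔtʃ].
Compare 'house', with invariant [tʃ] in [reŋoŋɔtʃo] and [reŋoŋɔtʃ]: an analysis with underlying /tʃ/ and a rule producing [dʒ] before the ACC suffix would wrongly predict alternation here too.
The underlying segment must be /dʒ/; voiced obstruents become voiceless word-finally, yielding [tʃ] there.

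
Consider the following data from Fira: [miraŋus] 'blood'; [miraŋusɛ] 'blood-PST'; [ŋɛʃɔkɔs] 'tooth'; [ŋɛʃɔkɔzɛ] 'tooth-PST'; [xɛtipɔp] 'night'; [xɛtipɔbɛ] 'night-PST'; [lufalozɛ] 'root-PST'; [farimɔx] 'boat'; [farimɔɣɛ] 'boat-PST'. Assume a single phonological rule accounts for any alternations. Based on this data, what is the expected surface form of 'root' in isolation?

[lufalos]

The stem for 'tooth' ends in [s] in [ŋɛʃɔkɔs] but [z] in [ŋɛʃɔkɔzɛ].
Compare 'blood', with invariant [s] in [miraŋus] and [miraŋusɛ]: an analysis with underlying /s/ and a rule producing [z] before the PST suffix would wrongly predict alternation here too.
The alternation reflects word-final obstruent devoicing: voiced obstruents become voiceless word-finally. /z/ is underlying.
From [lufalozɛ] the stem 'root' is /lufaloz/; word-finally this yields [lufalos].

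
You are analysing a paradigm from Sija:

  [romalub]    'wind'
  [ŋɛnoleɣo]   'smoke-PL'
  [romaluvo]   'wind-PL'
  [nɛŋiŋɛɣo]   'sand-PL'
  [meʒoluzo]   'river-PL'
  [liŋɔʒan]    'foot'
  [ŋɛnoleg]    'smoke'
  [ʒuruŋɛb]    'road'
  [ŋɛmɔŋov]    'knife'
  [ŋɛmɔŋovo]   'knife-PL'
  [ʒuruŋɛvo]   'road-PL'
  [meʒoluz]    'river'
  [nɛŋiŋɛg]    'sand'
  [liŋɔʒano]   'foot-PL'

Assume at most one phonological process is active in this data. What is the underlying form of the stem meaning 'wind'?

The stem for 'wind' ends in [v] in [romaluvo] but [b] in [romalub].
If /v/ were underlying and a rule turned it into [b] in isolation, 'knife' would also alternate; but it has [v] in both [ŋɛmɔŋovo] and [ŋɛmɔŋov].
The underlying segment must be /b/; voiced stops become fricatives between vowels, yielding [v] there.
Hence 'wind' is /romalub/ underlyingly.

/romalub/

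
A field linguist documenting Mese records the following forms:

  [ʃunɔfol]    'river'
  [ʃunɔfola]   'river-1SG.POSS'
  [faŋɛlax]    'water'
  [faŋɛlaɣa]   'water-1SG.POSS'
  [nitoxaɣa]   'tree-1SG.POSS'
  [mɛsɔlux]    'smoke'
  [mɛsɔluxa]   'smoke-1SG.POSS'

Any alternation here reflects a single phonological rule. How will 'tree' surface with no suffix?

[nitoxax]

The root 'water' surfaces as [faŋɛlax] and [faŋɛlaɣa], with a stem-final [x] ~ [ɣ] alternation.
But 'smoke' keeps [x] in both environments ([mɛsɔlux], [mɛsɔluxa]), so there is no rule changing /x/ to [ɣ] before the 1SG.POSS suffix.
So /ɣ/ is underlying, and a rule of word-final obstruent devoicing — voiced obstruents become voiceless word-finally — gives [x].
The one attested form of 'tree', [nitoxaɣa], shows underlying /nitoxaɣ/. Applying the same rule word-finally gives [nitoxax].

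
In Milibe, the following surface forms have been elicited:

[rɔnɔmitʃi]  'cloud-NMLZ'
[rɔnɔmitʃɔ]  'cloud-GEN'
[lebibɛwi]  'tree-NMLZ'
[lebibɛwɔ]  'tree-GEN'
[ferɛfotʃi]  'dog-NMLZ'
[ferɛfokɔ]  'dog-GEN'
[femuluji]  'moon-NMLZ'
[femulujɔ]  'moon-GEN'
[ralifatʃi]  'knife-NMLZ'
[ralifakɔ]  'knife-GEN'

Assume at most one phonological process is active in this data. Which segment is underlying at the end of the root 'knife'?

/k/

The root 'knife' surfaces as [ralifatʃi] and [ralifakɔ], with a stem-final [tʃ] ~ [k] alternation.
Compare 'cloud', with invariant [tʃ] in [rɔnɔmitʃi] and [rɔnɔmitʃɔ]: an analysis with underlying /tʃ/ and a rule producing [k] before the GEN suffix would wrongly predict alternation here too.
Therefore /k/ is basic and [tʃ] is derived by palatalization before a front vowel (/k/ becomes palato-alveolar [tʃ] before a front vowel).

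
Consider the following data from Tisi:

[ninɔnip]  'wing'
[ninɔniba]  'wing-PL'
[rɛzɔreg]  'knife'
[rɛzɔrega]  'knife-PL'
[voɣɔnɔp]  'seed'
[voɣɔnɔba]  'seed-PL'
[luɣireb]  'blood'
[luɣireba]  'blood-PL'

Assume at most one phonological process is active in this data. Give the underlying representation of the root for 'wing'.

The stem for 'wing' ends in [p] in [ninɔnip] but [b] in [ninɔniba].
Compare 'blood', with invariant [b] in [luɣireb] and [luɣireba]: an analysis with underlying /b/ and a rule producing [p] in isolation would wrongly predict alternation here too.
Therefore /p/ is basic and [b] is derived by intervocalic voicing (voiceless stops become voiced between vowels).
Hence 'wing' is /ninɔnip/ underlyingly.

/ninɔnip/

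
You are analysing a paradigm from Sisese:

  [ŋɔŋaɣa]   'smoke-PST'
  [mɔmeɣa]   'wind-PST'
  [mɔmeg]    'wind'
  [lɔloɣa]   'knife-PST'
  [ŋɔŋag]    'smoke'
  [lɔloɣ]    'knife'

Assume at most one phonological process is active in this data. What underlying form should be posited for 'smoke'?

/ŋɔŋag/

The root 'smoke' surfaces as [ŋɔŋag] and [ŋɔŋaɣa], with a stem-final [g] ~ [ɣ] alternation.
The stem 'knife' ([lɔloɣ], [lɔloɣa]) shows [ɣ] unchanged in both environments, so [ɣ] cannot be basic with [g] derived in isolation.
So /g/ is underlying, and a rule of intervocalic spirantization — voiced stops become fricatives between vowels — gives [ɣ].
Hence 'smoke' is /ŋɔŋag/ underlyingly.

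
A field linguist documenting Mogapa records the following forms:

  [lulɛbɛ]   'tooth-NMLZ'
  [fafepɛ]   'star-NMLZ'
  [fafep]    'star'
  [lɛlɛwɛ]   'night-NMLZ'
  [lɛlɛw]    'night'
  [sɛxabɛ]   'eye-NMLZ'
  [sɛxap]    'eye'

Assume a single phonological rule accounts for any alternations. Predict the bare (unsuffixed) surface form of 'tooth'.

[lulɛp]

The root 'eye' surfaces as [sɛxabɛ] and [sɛxap], with a stem-final [b] ~ [p] alternation.
But 'star' keeps [p] in both environments ([fafepɛ], [fafep]), so there is no rule changing /p/ to [b] before the NMLZ suffix.
So /b/ is underlying, and a rule of word-final obstruent devoicing — voiced obstruents become voiceless word-finally — gives [p].
From [lulɛbɛ] the stem 'tooth' is /lulɛb/; word-finally this yields [lulɛp].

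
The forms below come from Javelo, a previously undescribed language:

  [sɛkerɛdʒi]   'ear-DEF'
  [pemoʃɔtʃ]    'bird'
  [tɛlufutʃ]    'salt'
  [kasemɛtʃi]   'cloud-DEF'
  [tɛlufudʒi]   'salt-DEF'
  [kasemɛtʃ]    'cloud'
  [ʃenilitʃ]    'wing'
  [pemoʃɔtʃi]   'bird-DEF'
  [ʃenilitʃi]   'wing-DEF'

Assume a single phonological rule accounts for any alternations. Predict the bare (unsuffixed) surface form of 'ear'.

The root 'salt' surfaces as [tɛlufudʒi] and [tɛlufutʃ], with a stem-final [dʒ] ~ [tʃ] alternation.
The stem 'bird' ([pemoʃɔtʃi], [pemoʃɔtʃ]) shows [tʃ] unchanged in both environments, so [tʃ] cannot be basic with [dʒ] derived before the DEF suffix.
So /dʒ/ is underlying, and a rule of word-final obstruent devoicing — voiced obstruents become voiceless word-finally — gives [tʃ].
The one attested form of 'ear', [sɛkerɛdʒi], shows underlying /sɛkerɛdʒ/. Applying the same rule word-finally gives [sɛkerɛtʃ].

[sɛkerɛtʃ]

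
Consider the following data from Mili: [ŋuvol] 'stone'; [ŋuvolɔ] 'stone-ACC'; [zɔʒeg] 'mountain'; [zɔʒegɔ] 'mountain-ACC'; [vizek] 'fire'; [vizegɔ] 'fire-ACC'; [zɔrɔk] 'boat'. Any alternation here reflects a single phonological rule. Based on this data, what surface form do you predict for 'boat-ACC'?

The root 'fire' surfaces as [vizek] and [vizegɔ], with a stem-final [k] ~ [g] alternation.
But 'mountain' keeps [g] in both environments ([zɔʒeg], [zɔʒegɔ]), so there is no rule changing /g/ to [k] in isolation.
Therefore /k/ is basic and [g] is derived by intervocalic voicing (voiceless stops become voiced between vowels).
The one attested form of 'boat', [zɔrɔk], shows underlying /zɔrɔk/. Applying the same rule between vowels gives [zɔrɔgɔ].

[zɔrɔgɔ]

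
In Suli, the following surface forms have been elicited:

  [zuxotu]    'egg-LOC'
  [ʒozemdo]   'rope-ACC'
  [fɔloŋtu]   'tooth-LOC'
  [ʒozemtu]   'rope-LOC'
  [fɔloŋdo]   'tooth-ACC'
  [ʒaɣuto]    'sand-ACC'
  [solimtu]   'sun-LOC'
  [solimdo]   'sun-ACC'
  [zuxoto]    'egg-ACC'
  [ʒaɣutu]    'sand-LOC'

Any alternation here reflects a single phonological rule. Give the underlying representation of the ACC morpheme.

The ACC morpheme has two allomorphs, [-do] and [-to].
By contrast the LOC suffix keeps its initial [t] throughout — that segment must be underlying.
So the underlying form is /-do/, and voiced stops become voiceless after a vowel.

/-do/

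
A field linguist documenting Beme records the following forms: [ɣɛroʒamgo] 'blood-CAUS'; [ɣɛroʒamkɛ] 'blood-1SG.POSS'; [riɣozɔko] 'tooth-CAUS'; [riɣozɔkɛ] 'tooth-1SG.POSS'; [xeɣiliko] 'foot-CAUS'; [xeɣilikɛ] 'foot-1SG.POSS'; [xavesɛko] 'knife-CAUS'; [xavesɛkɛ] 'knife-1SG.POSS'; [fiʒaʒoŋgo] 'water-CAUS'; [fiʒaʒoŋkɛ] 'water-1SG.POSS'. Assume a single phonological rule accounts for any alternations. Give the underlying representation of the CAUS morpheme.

/-go/

The CAUS morpheme has two allomorphs, [-go] and [-ko].
By contrast the 1SG.POSS suffix keeps its initial [k] throughout — that segment must be underlying.
So the underlying form is /-go/, and voiced stops become voiceless after a vowel.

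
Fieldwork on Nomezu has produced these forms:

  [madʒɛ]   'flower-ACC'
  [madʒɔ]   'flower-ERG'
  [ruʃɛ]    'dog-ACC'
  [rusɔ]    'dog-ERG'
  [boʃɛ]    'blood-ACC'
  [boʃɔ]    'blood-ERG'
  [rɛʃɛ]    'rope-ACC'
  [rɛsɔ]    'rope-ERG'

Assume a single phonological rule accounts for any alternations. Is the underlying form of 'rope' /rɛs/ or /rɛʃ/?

/rɛs/

In [rɛʃɛ] and [rɛsɔ] the final segment of 'rope' alternates: [ʃ] ~ [s].
But 'blood' keeps [ʃ] in both environments ([boʃɛ], [boʃɔ]), so there is no rule changing /ʃ/ to [s] before the ERG suffix.
The alternation reflects palatalization before a front vowel: /s/ becomes palato-alveolar [ʃ] before a front vowel. /s/ is underlying.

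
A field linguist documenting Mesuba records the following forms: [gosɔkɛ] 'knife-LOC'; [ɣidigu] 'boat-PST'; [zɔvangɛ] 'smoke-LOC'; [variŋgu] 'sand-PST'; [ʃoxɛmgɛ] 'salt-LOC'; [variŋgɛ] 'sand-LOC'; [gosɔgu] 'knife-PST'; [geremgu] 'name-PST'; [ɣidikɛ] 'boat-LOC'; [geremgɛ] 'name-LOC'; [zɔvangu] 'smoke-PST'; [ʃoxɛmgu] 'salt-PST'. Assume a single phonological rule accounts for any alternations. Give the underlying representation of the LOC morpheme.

The LOC morpheme has two allomorphs, [-gɛ] and [-kɛ].
By contrast the PST suffix keeps its initial [g] throughout — that segment must be underlying.
The LOC suffix is therefore /-kɛ/ underlyingly, with post-nasal voicing: voiceless stops become voiced after a nasal.

/-kɛ/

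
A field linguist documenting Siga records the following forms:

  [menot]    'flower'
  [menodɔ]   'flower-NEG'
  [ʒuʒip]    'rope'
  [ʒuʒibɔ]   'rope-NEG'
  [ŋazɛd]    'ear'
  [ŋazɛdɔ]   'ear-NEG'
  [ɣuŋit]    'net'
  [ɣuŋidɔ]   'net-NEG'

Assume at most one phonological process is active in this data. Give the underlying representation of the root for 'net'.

The root 'net' surfaces as [ɣuŋit] and [ɣuŋidɔ], with a stem-final [t] ~ [d] alternation.
Compare 'ear', with invariant [d] in [ŋazɛd] and [ŋazɛdɔ]: an analysis with underlying /d/ and a rule producing [t] in isolation would wrongly predict alternation here too.
The underlying segment must be /t/; voiceless stops become voiced between vowels, yielding [d] there.

/ɣuŋit/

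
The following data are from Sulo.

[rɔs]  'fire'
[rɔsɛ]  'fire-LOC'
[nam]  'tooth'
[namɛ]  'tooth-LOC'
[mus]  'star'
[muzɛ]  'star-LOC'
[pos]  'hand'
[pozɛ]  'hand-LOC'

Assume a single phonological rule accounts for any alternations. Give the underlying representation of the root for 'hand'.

/poz/

The stem for 'hand' ends in [s] in [pos] but [z] in [pozɛ].
Compare 'fire', with invariant [s] in [rɔs] and [rɔsɛ]: an analysis with underlying /s/ and a rule producing [z] before the LOC suffix would wrongly predict alternation here too.
So /z/ is underlying, and a rule of word-final obstruent devoicing — voiced obstruents become voiceless word-finally — gives [s].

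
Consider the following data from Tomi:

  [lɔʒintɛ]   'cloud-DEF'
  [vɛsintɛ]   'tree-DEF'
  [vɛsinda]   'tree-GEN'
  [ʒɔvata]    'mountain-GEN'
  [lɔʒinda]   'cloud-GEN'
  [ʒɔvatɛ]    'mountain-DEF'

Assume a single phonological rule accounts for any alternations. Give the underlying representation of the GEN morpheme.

/-da/

The GEN suffix surfaces as [-da] and [-ta], depending on the final segment of the stem.
The DEF suffix, which begins with [t], is invariant after every stem; so [t] is not altered by any rule here.
The GEN suffix is therefore /-da/ underlyingly, with post-vocalic devoicing: voiced stops become voiceless after a vowel.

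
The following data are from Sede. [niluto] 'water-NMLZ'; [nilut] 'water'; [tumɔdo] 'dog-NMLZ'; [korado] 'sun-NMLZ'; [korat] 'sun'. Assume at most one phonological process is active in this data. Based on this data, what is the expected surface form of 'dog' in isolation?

In [korado] and [korat] the final segment of 'sun' alternates: [d] ~ [t].
Compare 'water', with invariant [t] in [niluto] and [nilut]: an analysis with underlying /t/ and a rule producing [d] before the NMLZ suffix would wrongly predict alternation here too.
The underlying segment must be /d/; voiced obstruents become voiceless word-finally, yielding [t] there.
The one attested form of 'dog', [tumɔdo], shows underlying /tumɔd/. Applying the same rule word-finally gives [tumɔt].

[tumɔt]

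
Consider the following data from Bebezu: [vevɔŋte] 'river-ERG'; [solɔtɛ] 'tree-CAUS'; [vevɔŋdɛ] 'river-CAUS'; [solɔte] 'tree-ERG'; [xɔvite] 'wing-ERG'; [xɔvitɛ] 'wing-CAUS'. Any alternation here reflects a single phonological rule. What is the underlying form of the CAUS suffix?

/-dɛ/

The CAUS suffix surfaces as [-dɛ] and [-tɛ], depending on the final segment of the stem.
By contrast the ERG suffix keeps its initial [t] throughout — that segment must be underlying.
The CAUS suffix is therefore /-dɛ/ underlyingly, with post-vocalic devoicing: voiced stops become voiceless after a vowel.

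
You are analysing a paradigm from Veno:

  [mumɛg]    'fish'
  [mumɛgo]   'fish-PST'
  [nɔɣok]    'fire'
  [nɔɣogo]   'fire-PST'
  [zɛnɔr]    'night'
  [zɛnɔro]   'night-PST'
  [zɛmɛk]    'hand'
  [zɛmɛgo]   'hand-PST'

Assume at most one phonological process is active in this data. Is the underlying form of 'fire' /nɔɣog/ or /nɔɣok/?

In [nɔɣok] and [nɔɣogo] the final segment of 'fire' alternates: [k] ~ [g].
The stem 'fish' ([mumɛg], [mumɛgo]) shows [g] unchanged in both environments, so [g] cannot be basic with [k] derived in isolation.
So /k/ is underlying, and a rule of intervocalic voicing — voiceless stops become voiced between vowels — gives [g].

/nɔɣok/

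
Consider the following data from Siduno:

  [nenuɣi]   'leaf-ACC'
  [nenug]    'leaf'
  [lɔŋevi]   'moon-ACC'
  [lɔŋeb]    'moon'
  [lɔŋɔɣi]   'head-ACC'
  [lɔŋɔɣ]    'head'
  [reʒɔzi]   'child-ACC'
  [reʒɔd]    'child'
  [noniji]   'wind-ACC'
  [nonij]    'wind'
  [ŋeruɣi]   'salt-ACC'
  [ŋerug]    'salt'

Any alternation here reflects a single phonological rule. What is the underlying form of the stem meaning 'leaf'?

'leaf' shows [ɣ] ~ [g] at the end of the stem ([nenuɣi] vs [nenug]).
Compare 'head', with invariant [ɣ] in [lɔŋɔɣi] and [lɔŋɔɣ]: an analysis with underlying /ɣ/ and a rule producing [g] in isolation would wrongly predict alternation here too.
The underlying segment must be /g/; voiced stops become fricatives between vowels, yielding [ɣ] there.

/nenug/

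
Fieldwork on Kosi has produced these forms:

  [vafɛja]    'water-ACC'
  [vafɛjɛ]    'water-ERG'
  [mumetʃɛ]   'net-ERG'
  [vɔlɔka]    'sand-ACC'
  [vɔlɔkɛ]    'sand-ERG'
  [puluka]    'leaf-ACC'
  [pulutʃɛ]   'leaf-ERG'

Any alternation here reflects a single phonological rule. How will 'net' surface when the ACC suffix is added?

In [puluka] and [pulutʃɛ] the final segment of 'leaf' alternates: [k] ~ [tʃ].
The stem 'sand' ([vɔlɔka], [vɔlɔkɛ]) shows [k] unchanged in both environments, so [k] cannot be basic with [tʃ] derived before the ERG suffix.
So /tʃ/ is underlying, and a rule of depalatalization — palato-alveolar /tʃ/ becomes [k] when no front vowel follows — gives [k].
From [mumetʃɛ] the stem 'net' is /mumetʃ/; when no front vowel follows this yields [mumeka].

[mumeka]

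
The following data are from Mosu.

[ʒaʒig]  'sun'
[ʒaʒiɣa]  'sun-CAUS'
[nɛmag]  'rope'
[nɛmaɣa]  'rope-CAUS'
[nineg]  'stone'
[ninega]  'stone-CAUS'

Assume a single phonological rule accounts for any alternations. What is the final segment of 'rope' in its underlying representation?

/ɣ/

The root 'rope' surfaces as [nɛmag] and [nɛmaɣa], with a stem-final [g] ~ [ɣ] alternation.
The stem 'stone' ([nineg], [ninega]) shows [g] unchanged in both environments, so [g] cannot be basic with [ɣ] derived before the CAUS suffix.
Therefore /ɣ/ is basic and [g] is derived by word-final hardening (voiced fricatives become stops word-finally).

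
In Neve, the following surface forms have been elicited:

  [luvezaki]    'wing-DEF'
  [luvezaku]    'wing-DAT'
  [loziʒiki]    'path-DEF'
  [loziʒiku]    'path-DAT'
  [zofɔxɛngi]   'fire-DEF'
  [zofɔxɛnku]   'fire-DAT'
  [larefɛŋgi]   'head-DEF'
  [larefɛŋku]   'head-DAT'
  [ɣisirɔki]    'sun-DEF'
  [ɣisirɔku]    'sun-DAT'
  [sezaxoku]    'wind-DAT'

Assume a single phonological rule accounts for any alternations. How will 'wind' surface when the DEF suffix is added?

The DEF suffix surfaces as [-gi] and [-ki], depending on the final segment of the stem.
The DAT suffix, which begins with [k], is invariant after every stem; so [k] is not altered by any rule here.
The DEF suffix is therefore /-gi/ underlyingly, with post-vocalic devoicing: voiced stops become voiceless after a vowel.
After 'wind', which ends in a vowel, the suffix surfaces as [-ki], giving [sezaxoki].

[sezaxoki]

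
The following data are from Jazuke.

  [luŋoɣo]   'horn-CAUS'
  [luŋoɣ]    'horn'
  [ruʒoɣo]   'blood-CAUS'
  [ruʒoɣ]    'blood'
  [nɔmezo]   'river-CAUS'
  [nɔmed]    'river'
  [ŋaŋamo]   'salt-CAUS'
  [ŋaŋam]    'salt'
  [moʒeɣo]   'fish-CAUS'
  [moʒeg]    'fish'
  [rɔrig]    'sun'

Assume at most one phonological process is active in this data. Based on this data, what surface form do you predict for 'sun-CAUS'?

[rɔriɣo]

In [moʒeɣo] and [moʒeg] the final segment of 'fish' alternates: [ɣ] ~ [g].
If /ɣ/ were underlying and a rule turned it into [g] in isolation, 'blood' would also alternate; but it has [ɣ] in both [ruʒoɣo] and [ruʒoɣ].
The underlying segment must be /g/; voiced stops become fricatives between vowels, yielding [ɣ] there.
From [rɔrig] the stem 'sun' is /rɔrig/; between vowels this yields [rɔriɣo].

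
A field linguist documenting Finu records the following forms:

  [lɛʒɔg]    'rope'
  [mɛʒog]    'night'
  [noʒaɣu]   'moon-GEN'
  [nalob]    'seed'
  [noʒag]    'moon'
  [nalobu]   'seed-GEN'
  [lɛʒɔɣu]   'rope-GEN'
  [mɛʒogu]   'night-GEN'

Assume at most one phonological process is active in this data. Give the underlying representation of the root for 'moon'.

/noʒaɣ/

In [noʒaɣu] and [noʒag] the final segment of 'moon' alternates: [ɣ] ~ [g].
But 'night' keeps [g] in both environments ([mɛʒogu], [mɛʒog]), so there is no rule changing /g/ to [ɣ] before the GEN suffix.
The alternation reflects word-final hardening: voiced fricatives become stops word-finally. /ɣ/ is underlying.
The underlying form of 'moon' is therefore /noʒaɣ/.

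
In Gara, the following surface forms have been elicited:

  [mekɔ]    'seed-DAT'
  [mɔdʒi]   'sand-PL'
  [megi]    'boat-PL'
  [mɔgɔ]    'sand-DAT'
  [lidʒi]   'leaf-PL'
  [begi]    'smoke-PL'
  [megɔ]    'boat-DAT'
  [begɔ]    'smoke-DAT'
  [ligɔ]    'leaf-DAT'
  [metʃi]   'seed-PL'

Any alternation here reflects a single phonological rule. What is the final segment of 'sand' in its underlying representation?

In [mɔdʒi] and [mɔgɔ] the final segment of 'sand' alternates: [dʒ] ~ [g].
But 'boat' keeps [g] in both environments ([megi], [megɔ]), so there is no rule changing /g/ to [dʒ] before the PL suffix.
The underlying segment must be /dʒ/; palato-alveolar /tʃ/ and /dʒ/ become [k] and [g] when no front vowel follows, yielding [g] there.

/dʒ/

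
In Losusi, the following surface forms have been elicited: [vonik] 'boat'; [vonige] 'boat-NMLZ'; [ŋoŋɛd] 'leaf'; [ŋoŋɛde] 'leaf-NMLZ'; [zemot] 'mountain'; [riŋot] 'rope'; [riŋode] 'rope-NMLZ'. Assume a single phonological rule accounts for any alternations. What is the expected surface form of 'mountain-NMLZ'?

The stem for 'rope' ends in [t] in [riŋot] but [d] in [riŋode].
If /d/ were underlying and a rule turned it into [t] in isolation, 'leaf' would also alternate; but it has [d] in both [ŋoŋɛd] and [ŋoŋɛde].
The alternation reflects intervocalic voicing: voiceless stops become voiced between vowels. /t/ is underlying.
From [zemot] the stem 'mountain' is /zemot/; between vowels this yields [zemode].

[zemode]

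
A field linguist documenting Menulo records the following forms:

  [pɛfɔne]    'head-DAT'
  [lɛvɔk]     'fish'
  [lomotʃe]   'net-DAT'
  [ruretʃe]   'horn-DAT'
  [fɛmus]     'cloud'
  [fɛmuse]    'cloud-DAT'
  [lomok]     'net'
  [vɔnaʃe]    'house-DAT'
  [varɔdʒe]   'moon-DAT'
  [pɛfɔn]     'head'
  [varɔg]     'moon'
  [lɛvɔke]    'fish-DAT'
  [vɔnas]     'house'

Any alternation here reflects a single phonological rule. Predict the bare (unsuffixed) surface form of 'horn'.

[rurek]

The root 'net' surfaces as [lomotʃe] and [lomok], with a stem-final [tʃ] ~ [k] alternation.
The stem 'fish' ([lɛvɔke], [lɛvɔk]) shows [k] unchanged in both environments, so [k] cannot be basic with [tʃ] derived before the DAT suffix.
Therefore /tʃ/ is basic and [k] is derived by depalatalization (palato-alveolar /tʃ/, /dʒ/ and /ʃ/ become [k], [g] and [s] when no front vowel follows).
The one attested form of 'horn', [ruretʃe], shows underlying /ruretʃ/. Applying the same rule when no front vowel follows gives [rurek].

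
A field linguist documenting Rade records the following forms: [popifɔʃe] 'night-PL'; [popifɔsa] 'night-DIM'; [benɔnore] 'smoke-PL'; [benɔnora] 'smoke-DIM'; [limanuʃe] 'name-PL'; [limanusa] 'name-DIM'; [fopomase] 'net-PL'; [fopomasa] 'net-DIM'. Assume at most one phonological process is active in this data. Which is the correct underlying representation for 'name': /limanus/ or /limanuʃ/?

The stem for 'name' ends in [ʃ] in [limanuʃe] but [s] in [limanusa].
If /s/ were underlying and a rule turned it into [ʃ] before the PL suffix, 'net' would also alternate; but it has [s] in both [fopomase] and [fopomasa].
So /ʃ/ is underlying, and a rule of depalatalization — palato-alveolar /ʃ/ becomes [s] when no front vowel follows — gives [s].

/limanuʃ/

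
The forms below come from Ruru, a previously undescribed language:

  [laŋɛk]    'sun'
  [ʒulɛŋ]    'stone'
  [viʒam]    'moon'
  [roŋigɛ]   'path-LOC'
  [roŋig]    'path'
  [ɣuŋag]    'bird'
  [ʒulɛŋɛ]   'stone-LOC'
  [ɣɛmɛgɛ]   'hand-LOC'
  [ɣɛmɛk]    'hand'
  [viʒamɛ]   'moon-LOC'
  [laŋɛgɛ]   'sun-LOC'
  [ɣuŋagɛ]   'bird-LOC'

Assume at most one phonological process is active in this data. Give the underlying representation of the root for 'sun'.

The stem for 'sun' ends in [k] in [laŋɛk] but [g] in [laŋɛgɛ].
If /g/ were underlying and a rule turned it into [k] in isolation, 'path' would also alternate; but it has [g] in both [roŋig] and [roŋigɛ].
Therefore /k/ is basic and [g] is derived by intervocalic voicing (voiceless stops become voiced between vowels).
So 'sun' = /laŋɛk/.

/laŋɛk/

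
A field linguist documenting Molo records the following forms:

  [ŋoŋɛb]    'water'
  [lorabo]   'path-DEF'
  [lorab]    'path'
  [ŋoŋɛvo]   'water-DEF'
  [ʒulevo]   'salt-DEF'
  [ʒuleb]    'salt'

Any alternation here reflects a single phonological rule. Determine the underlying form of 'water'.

/ŋoŋɛv/

'water' shows [v] ~ [b] at the end of the stem ([ŋoŋɛvo] vs [ŋoŋɛb]).
The stem 'path' ([lorabo], [lorab]) shows [b] unchanged in both environments, so [b] cannot be basic with [v] derived before the DEF suffix.
The alternation reflects word-final hardening: voiced fricatives become stops word-finally. /v/ is underlying.
So 'water' = /ŋoŋɛv/.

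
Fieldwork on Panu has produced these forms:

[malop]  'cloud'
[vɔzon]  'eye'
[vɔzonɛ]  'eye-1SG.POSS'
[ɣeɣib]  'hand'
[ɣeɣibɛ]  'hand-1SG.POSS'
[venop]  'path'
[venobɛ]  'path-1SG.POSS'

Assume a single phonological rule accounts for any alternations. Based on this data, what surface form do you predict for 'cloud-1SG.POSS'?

'path' shows [p] ~ [b] at the end of the stem ([venop] vs [venobɛ]).
Compare 'hand', with invariant [b] in [ɣeɣib] and [ɣeɣibɛ]: an analysis with underlying /b/ and a rule producing [p] in isolation would wrongly predict alternation here too.
Therefore /p/ is basic and [b] is derived by intervocalic voicing (voiceless stops become voiced between vowels).
The one attested form of 'cloud', [malop], shows underlying /malop/. Applying the same rule between vowels gives [malobɛ].

[malobɛ]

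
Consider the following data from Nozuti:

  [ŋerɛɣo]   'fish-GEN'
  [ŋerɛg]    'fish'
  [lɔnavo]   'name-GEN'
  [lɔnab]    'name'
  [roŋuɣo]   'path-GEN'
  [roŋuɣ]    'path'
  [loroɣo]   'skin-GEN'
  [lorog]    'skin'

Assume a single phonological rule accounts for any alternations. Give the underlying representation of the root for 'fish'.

The stem for 'fish' ends in [ɣ] in [ŋerɛɣo] but [g] in [ŋerɛg].
The stem 'path' ([roŋuɣo], [roŋuɣ]) shows [ɣ] unchanged in both environments, so [ɣ] cannot be basic with [g] derived in isolation.
Therefore /g/ is basic and [ɣ] is derived by intervocalic spirantization (voiced stops become fricatives between vowels).
Hence 'fish' is /ŋerɛg/ underlyingly.

/ŋerɛg/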